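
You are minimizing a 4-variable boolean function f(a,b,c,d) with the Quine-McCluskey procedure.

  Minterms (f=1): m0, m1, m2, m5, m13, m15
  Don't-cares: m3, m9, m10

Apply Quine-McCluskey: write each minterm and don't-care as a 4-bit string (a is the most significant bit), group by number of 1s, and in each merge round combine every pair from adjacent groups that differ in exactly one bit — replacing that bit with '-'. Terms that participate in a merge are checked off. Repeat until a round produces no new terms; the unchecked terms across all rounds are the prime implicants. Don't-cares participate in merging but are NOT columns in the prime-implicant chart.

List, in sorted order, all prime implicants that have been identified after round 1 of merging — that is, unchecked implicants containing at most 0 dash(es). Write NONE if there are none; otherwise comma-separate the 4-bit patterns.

Round 0: 0000✓ 0001✓ 0010✓ 0011✓ 0101✓ 1001✓ 1010✓ 1101✓ 1111✓
Round 1: -001✓ -010 -101✓ 0-01✓ 00-0✓ 00-1✓ 000-✓ 001-✓ 1-01✓ 11-1
Round 2: --01 00--
PIs = {--01, -010, 00--, 11-1}

NONE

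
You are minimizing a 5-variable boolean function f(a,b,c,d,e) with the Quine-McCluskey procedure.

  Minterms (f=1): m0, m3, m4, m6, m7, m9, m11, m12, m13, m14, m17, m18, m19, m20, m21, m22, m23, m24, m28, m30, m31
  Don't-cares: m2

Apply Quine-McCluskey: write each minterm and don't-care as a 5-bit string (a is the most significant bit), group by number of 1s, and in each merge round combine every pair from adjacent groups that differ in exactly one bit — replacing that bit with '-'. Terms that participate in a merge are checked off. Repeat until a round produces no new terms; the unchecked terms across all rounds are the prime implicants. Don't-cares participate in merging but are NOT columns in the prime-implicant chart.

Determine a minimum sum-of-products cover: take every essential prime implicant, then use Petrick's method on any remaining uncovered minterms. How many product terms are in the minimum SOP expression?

8

Round 0: 00000✓ 00010✓ 00011✓ 00100✓ 00110✓ 00111✓ 01001✓ 01011✓ 01100✓ 01101✓ 01110✓ 10001✓ 10010✓ 10011✓ 10100✓ 10101✓ 10110✓ 10111✓ 11000✓ 11100✓ 11110✓ 11111✓
Round 1: -0010✓ -0011✓ -0100✓ -0110✓ -0111✓ -1100✓ -1110✓ 0-011 0-100✓ 0-110✓ 00-00✓ 00-10✓ 00-11✓ 000-0✓ 0001-✓ 001-0✓ 0011-✓ 01-01 010-1 011-0✓ 0110- 1-100✓ 1-110✓ 1-111✓ 10-01✓ 10-10✓ 10-11✓ 100-1✓ 1001-✓ 101-0✓ 101-1✓ 1010-✓ 1011-✓ 11-00 111-0✓ 1111-✓
Round 2: --100✓ --110✓ -0-10✓ -0-11✓ -001-✓ -01-0✓ -011-✓ -11-0✓ 0-1-0✓ 00--0 00-1-✓ 1-1-0✓ 1-11- 10--1 10-1-✓ 101--
Round 3: --1-0 -0-1-
PIs = {--1-0, -0-1-, 0-011, 00--0, 01-01, 010-1, 0110-, 1-11-, 10--1, 101--, 11-00}
Coverage chart:
  m0: 00--0 ←essential
  m3: -0-1-,0-011
  m4: --1-0,00--0
  m6: --1-0,-0-1-,00--0
  m7: -0-1- ←essential
  m9: 01-01,010-1
  m11: 0-011,010-1
  m12: --1-0,0110-
  m13: 01-01,0110-
  m14: --1-0 ←essential
  m17: 10--1 ←essential
  m18: -0-1- ←essential
  m19: -0-1-,10--1
  m20: --1-0,101--
  m21: 10--1,101--
  m22: --1-0,-0-1-,1-11-,101--
  m23: -0-1-,1-11-,10--1,101--
  m24: 11-00 ←essential
  m28: --1-0,11-00
  m30: --1-0,1-11-
  m31: 1-11- ←essential
Essential: --1-0, -0-1-, 00--0, 1-11-, 10--1, 11-00
Petrick residual → 0-011, 01-01
Min cover (8 terms): ce' + b'd + a'c'de + a'b'e' + a'bd'e + acd + ab'e + abd'e'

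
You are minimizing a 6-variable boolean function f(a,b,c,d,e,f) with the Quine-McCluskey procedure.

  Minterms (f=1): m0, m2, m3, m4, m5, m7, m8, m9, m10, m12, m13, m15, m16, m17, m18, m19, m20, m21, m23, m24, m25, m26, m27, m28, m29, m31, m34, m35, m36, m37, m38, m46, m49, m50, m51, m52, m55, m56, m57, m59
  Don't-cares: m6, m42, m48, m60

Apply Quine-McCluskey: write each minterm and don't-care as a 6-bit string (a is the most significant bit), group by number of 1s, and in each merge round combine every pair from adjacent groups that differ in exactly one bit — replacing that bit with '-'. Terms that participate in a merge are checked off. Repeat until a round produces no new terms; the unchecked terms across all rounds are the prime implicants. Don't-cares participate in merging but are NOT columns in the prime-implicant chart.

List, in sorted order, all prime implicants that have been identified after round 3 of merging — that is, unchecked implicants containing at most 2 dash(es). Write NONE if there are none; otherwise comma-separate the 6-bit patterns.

[col 0] 000000*, 000010*, 000011*, 000100*, 000101*, 000110*, 000111*, 001000*, 001001*, 001010*, 001100*, 001101*, 001111*, 010000*, 010001*, 010010*, 010011*, 010100*, 010101*, 010111*, 011000*, 011001*, 011010*, 011011*, 011100*, 011101*, 011111*, 100010*, 100011*, 100100*, 100101*, 100110*, 101010*, 101110*, 110000*, 110001*, 110010*, 110011*, 110100*, 110111*, 111000*, 111001*, 111011*, 111100*
[col 1] -00010*, -00011*, -00100*, -00101*, -00110*, -01010*, -10000*, -10001*, -10010*, -10011*, -10100*, -10111*, -11000*, -11001*, -11011*, -11100*, 0-0000*, 0-0010*, 0-0011*, 0-0100*, 0-0101*, 0-0111*, 0-1000*, 0-1001*, 0-1010*, 0-1100*, 0-1101*, 0-1111*, 00-000*, 00-010*, 00-100*, 00-101*, 00-111*, 000-00*, 000-10*, 000-11*, 0000-0*, 00001-*, 0001-0*, 0001-1*, 00010-*, 00011-*, 001-00*, 001-01*, 0010-0*, 00100-*, 0011-1*, 00110-*, 01-000*, 01-001*, 01-010*, 01-011*, 01-100*, 01-101*, 01-111*, 010-00*, 010-01*, 010-11*, 0100-0*, 0100-1*, 01000-*, 01001-*, 0101-1*, 01010-*, 011-00*, 011-01*, 011-11*, 0110-0*, 0110-1*, 01100-*, 01101-*, 0111-1*, 01110-*, 1-0010*, 1-0011*, 1-0100*, 10-010*, 10-110*, 100-10*, 10001-*, 1001-0*, 10010-*, 101-10*, 11-000*, 11-001*, 11-011*, 11-100*, 110-00*, 110-11*, 1100-0*, 1100-1*, 11000-*, 11001-*, 111-00*, 1110-1*, 11100-*
[col 2] --0010*, --0011*, --0100, -0-010, -00-10, -0001-*, -001-0, -0010-, -1-000*, -1-001*, -1-011*, -1-100*, -10-00*, -10-11, -100-0*, -100-1*, -1000-*, -1001-*, -11-00*, -110-1*, -1100-*, 0--000*, 0--010*, 0--100*, 0--101*, 0--111*, 0-0-00*, 0-0-11, 0-00-0*, 0-001-*, 0-01-1*, 0-010-*, 0-1-00*, 0-1-01*, 0-10-0*, 0-100-*, 0-11-1*, 0-110-*, 00--00*, 00-0-0*, 00-1-1*, 00-10-*, 000--0, 000-1-, 0001--, 001-0-*, 01--00*, 01--01*, 01--11*, 01-0-0*, 01-0-1*, 01-00-*, 01-01-*, 01-1-1*, 01-10-*, 010--1*, 010-0-*, 0100--*, 011--1*, 011-0-*, 0110--*, 1-001-*, 10--10, 11--00*, 11-0-1*, 11-00-*, 1100--*
[col 3] --001-, -1--00, -1-0-1, -1-00-, -100--, 0---00, 0--0-0, 0--1-1, 0--10-, 0-1-0-, 01---1, 01--0-, 01-0--
Prime implicants: --001-, --0100, -0-010, -00-10, -001-0, -0010-, -1--00, -1-0-1, -1-00-, -10-11, -100--, 0---00, 0--0-0, 0--1-1, 0--10-, 0-0-11, 0-1-0-, 000--0, 000-1-, 0001--, 01---1, 01--0-, 01-0--, 10--10

--0100, -0-010, -00-10, -001-0, -0010-, -10-11, 0-0-11, 000--0, 000-1-, 0001--, 10--10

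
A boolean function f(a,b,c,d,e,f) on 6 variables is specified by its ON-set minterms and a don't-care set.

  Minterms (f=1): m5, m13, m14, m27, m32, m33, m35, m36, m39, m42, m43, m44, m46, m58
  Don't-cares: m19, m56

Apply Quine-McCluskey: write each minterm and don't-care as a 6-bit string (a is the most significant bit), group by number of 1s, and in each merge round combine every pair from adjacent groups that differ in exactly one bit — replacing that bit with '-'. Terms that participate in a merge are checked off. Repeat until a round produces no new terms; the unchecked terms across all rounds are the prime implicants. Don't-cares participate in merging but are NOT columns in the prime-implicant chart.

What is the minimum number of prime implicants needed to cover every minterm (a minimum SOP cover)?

Round 0: 000101✓ 001101✓ 001110✓ 010011✓ 011011✓ 100000✓ 100001✓ 100011✓ 100100✓ 100111✓ 101010✓ 101011✓ 101100✓ 101110✓ 111000✓ 111010✓
Round 1: -01110 00-101 01-011 1-1010 10-011 10-100 100-00 100-11 1000-1 10000- 101-10 10101- 1011-0 1110-0
PIs = {-01110, 00-101, 01-011, 1-1010, 10-011, 10-100, 100-00, 100-11, 1000-1, 10000-, 101-10, 10101-, 1011-0, 1110-0}
Coverage chart:
  m5: 00-101 ←essential
  m13: 00-101 ←essential
  m14: -01110 ←essential
  m27: 01-011 ←essential
  m32: 100-00,10000-
  m33: 1000-1,10000-
  m35: 10-011,100-11,1000-1
  m36: 10-100,100-00
  m39: 100-11 ←essential
  m42: 1-1010,101-10,10101-
  m43: 10-011,10101-
  m44: 10-100,1011-0
  m46: -01110,101-10,1011-0
  m58: 1-1010,1110-0
Essential: -01110, 00-101, 01-011, 100-11
Petrick residual → 1-1010, 10-011, 10-100, 10000-
Min cover (8 terms): b'cdef' + a'b'de'f + a'bd'ef + acd'ef' + ab'd'ef + ab'de'f' + ab'c'ef + ab'c'd'e'

8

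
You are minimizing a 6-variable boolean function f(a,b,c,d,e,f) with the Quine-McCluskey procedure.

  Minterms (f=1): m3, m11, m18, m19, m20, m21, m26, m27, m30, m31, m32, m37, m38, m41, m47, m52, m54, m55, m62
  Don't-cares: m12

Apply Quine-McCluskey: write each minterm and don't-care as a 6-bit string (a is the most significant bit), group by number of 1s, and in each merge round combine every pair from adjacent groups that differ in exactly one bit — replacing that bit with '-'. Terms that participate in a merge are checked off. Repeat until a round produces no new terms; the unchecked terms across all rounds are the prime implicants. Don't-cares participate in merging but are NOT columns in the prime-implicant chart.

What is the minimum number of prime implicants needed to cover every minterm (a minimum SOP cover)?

[col 0] 000011*, 001011*, 001100, 010010*, 010011*, 010100*, 010101*, 011010*, 011011*, 011110*, 011111*, 100000, 100101, 100110*, 101001, 101111, 110100*, 110110*, 110111*, 111110*
[col 1] -10100, -11110, 0-0011*, 0-1011*, 00-011*, 01-010*, 01-011*, 01001-*, 01010-, 011-10*, 011-11*, 01101-*, 01111-*, 1-0110, 11-110, 1101-0, 11011-
[col 2] 0--011, 01-01-, 011-1-
Prime implicants: -10100, -11110, 0--011, 001100, 01-01-, 01010-, 011-1-, 1-0110, 100000, 100101, 101001, 101111, 11-110, 1101-0, 11011-
PI chart (minterm → PIs covering it):
  3 | 0--011  (sole → essential)
  11 | 0--011  (sole → essential)
  18 | 01-01-  (sole → essential)
  19 | 0--011,01-01-
  20 | -10100,01010-
  21 | 01010-  (sole → essential)
  26 | 01-01-,011-1-
  27 | 0--011,01-01-,011-1-
  30 | -11110,011-1-
  31 | 011-1-  (sole → essential)
  32 | 100000  (sole → essential)
  37 | 100101  (sole → essential)
  38 | 1-0110  (sole → essential)
  41 | 101001  (sole → essential)
  47 | 101111  (sole → essential)
  52 | -10100,1101-0
  54 | 1-0110,11-110,1101-0,11011-
  55 | 11011-  (sole → essential)
  62 | -11110,11-110
Essential prime implicants: 0--011, 01-01-, 01010-, 011-1-, 1-0110, 100000, 100101, 101001, 101111, 11011-
Petrick residual → -10100, -11110
Minimum SOP uses 12 PIs: bc'de'f' + bcdef' + a'd'ef + a'bd'e + a'bc'de' + a'bce + ac'def' + ab'c'd'e'f' + ab'c'de'f + ab'cd'e'f + ab'cdef + abc'de

12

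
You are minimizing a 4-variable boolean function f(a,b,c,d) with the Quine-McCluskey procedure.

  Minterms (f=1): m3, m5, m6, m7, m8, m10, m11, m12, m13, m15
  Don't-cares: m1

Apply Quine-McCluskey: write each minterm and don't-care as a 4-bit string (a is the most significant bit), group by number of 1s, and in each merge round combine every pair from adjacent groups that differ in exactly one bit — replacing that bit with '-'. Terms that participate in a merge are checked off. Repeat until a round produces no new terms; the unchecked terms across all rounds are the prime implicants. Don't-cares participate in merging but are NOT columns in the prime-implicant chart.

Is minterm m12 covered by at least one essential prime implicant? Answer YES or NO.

[col 0] 0001*, 0011*, 0101*, 0110*, 0111*, 1000*, 1010*, 1011*, 1100*, 1101*, 1111*
[col 1] -011*, -101*, -111*, 0-01*, 0-11*, 00-1*, 01-1*, 011-, 1-00, 1-11*, 10-0, 101-, 11-1*, 110-
[col 2] --11, -1-1, 0--1
Prime implicants: --11, -1-1, 0--1, 011-, 1-00, 10-0, 101-, 110-
PI chart (minterm → PIs covering it):
  3 | --11,0--1
  5 | -1-1,0--1
  6 | 011-  (sole → essential)
  7 | --11,-1-1,0--1,011-
  8 | 1-00,10-0
  10 | 10-0,101-
  11 | --11,101-
  12 | 1-00,110-
  13 | -1-1,110-
  15 | --11,-1-1
Essential prime implicants: 011-

NO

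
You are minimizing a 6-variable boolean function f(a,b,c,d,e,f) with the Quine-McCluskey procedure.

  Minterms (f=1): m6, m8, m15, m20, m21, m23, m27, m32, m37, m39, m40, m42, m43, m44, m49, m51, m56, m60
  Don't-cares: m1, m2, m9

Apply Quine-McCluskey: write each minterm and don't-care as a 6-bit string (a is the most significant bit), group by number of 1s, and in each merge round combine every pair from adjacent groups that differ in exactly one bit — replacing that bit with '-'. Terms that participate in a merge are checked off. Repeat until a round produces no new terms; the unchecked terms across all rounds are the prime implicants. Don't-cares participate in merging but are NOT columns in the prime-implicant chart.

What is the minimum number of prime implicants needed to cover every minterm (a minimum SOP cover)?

size-2^0 implicants → 000001(✓)  000010(✓)  000110(✓)  001000(✓)  001001(✓)  001111  010100(✓)  010101(✓)  010111(✓)  011011  100000(✓)  100101(✓)  100111(✓)  101000(✓)  101010(✓)  101011(✓)  101100(✓)  110001(✓)  110011(✓)  111000(✓)  111100(✓)
size-2^1 implicants → -01000  00-001  000-10  00100-  0101-1  01010-  1-1000(✓)  1-1100(✓)  10-000  1001-1  101-00(✓)  1010-0  10101-  1100-1  111-00(✓)
size-2^2 implicants → 1-1-00
Unchecked terms (primes): -01000, 00-001, 000-10, 00100-, 001111, 0101-1, 01010-, 011011, 1-1-00, 10-000, 1001-1, 1010-0, 10101-, 1100-1
Minterm coverage:
  m6 ⊆ 000-10 [E]
  m8 ⊆ -01000,00100-
  m15 ⊆ 001111 [E]
  m20 ⊆ 01010- [E]
  m21 ⊆ 0101-1,01010-
  m23 ⊆ 0101-1 [E]
  m27 ⊆ 011011 [E]
  m32 ⊆ 10-000 [E]
  m37 ⊆ 1001-1 [E]
  m39 ⊆ 1001-1 [E]
  m40 ⊆ -01000,1-1-00,10-000,1010-0
  m42 ⊆ 1010-0,10101-
  m43 ⊆ 10101- [E]
  m44 ⊆ 1-1-00 [E]
  m49 ⊆ 1100-1 [E]
  m51 ⊆ 1100-1 [E]
  m56 ⊆ 1-1-00 [E]
  m60 ⊆ 1-1-00 [E]
E = {000-10, 001111, 0101-1, 01010-, 011011, 1-1-00, 10-000, 1001-1, 10101-, 1100-1}
Petrick residual → -01000
Cover = b'cd'e'f' + a'b'c'ef' + a'b'cdef + a'bc'df + a'bc'de' + a'bcd'ef + ace'f' + ab'd'e'f' + ab'c'df + ab'cd'e + abc'd'f  |cover|=11

11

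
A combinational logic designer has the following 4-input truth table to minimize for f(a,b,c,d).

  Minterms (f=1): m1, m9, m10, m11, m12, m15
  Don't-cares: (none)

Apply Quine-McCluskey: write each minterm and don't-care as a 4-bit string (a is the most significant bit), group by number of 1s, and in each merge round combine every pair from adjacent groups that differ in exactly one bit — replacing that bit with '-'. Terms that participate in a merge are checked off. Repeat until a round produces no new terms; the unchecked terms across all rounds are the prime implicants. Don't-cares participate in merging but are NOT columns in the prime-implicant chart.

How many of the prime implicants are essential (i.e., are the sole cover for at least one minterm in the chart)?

4

size-2^0 implicants → 0001(✓)  1001(✓)  1010(✓)  1011(✓)  1100  1111(✓)
size-2^1 implicants → -001  1-11  10-1  101-
Unchecked terms (primes): -001, 1-11, 10-1, 101-, 1100
Minterm coverage:
  m1 ⊆ -001 [E]
  m9 ⊆ -001,10-1
  m10 ⊆ 101- [E]
  m11 ⊆ 1-11,10-1,101-
  m12 ⊆ 1100 [E]
  m15 ⊆ 1-11 [E]
E = {-001, 1-11, 101-, 1100}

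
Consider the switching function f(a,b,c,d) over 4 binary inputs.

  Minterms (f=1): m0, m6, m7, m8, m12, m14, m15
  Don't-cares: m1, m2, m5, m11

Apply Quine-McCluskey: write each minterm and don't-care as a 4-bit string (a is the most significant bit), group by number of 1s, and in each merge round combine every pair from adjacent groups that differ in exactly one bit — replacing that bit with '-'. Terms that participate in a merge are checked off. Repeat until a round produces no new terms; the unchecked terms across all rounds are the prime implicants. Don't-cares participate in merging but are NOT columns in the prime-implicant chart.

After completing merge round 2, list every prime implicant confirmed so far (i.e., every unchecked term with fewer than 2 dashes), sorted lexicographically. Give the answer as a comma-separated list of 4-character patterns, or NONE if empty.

-000, 0-01, 0-10, 00-0, 000-, 01-1, 1-00, 1-11, 11-0

Round 0: 0000✓ 0001✓ 0010✓ 0101✓ 0110✓ 0111✓ 1000✓ 1011✓ 1100✓ 1110✓ 1111✓
Round 1: -000 -110✓ -111✓ 0-01 0-10 00-0 000- 01-1 011-✓ 1-00 1-11 11-0 111-✓
Round 2: -11-
PIs = {-000, -11-, 0-01, 0-10, 00-0, 000-, 01-1, 1-00, 1-11, 11-0}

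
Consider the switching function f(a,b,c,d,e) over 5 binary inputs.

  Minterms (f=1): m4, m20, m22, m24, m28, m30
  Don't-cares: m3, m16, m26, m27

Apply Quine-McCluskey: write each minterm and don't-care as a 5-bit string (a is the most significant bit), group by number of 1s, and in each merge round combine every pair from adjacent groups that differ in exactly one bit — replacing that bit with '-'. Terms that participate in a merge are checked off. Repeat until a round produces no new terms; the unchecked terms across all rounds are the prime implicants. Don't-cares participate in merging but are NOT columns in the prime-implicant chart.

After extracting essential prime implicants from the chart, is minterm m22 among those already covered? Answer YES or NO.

YES

[col 0] 00011, 00100*, 10000*, 10100*, 10110*, 11000*, 11010*, 11011*, 11100*, 11110*
[col 1] -0100, 1-000*, 1-100*, 1-110*, 10-00*, 101-0*, 11-00*, 11-10*, 110-0*, 1101-, 111-0*
[col 2] 1--00, 1-1-0, 11--0
Prime implicants: -0100, 00011, 1--00, 1-1-0, 11--0, 1101-
PI chart (minterm → PIs covering it):
  4 | -0100  (sole → essential)
  20 | -0100,1--00,1-1-0
  22 | 1-1-0  (sole → essential)
  24 | 1--00,11--0
  28 | 1--00,1-1-0,11--0
  30 | 1-1-0,11--0
Essential prime implicants: -0100, 1-1-0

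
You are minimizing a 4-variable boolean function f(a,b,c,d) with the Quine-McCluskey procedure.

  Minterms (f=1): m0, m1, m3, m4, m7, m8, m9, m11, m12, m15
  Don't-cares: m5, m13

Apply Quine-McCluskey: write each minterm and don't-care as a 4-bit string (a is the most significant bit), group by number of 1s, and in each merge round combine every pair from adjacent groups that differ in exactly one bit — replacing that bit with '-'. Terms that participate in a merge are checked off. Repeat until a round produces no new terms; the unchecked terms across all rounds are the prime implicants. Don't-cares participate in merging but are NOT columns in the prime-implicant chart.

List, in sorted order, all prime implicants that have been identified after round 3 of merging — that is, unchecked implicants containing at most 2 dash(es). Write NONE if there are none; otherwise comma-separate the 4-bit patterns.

NONE

Round 0: 0000✓ 0001✓ 0011✓ 0100✓ 0101✓ 0111✓ 1000✓ 1001✓ 1011✓ 1100✓ 1101✓ 1111✓
Round 1: -000✓ -001✓ -011✓ -100✓ -101✓ -111✓ 0-00✓ 0-01✓ 0-11✓ 00-1✓ 000-✓ 01-1✓ 010-✓ 1-00✓ 1-01✓ 1-11✓ 10-1✓ 100-✓ 11-1✓ 110-✓
Round 2: --00✓ --01✓ --11✓ -0-1✓ -00-✓ -1-1✓ -10-✓ 0--1✓ 0-0-✓ 1--1✓ 1-0-✓
Round 3: ---1 --0-
PIs = {---1, --0-}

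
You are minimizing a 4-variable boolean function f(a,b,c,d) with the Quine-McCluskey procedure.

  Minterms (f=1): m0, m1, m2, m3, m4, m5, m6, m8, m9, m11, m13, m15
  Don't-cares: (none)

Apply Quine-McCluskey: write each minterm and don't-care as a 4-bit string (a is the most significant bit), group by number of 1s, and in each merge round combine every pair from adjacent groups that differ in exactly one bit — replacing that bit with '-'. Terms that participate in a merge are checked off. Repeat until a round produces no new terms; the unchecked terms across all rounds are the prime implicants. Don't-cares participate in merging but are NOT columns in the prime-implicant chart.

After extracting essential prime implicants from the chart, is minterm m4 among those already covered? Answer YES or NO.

YES

size-2^0 implicants → 0000(✓)  0001(✓)  0010(✓)  0011(✓)  0100(✓)  0101(✓)  0110(✓)  1000(✓)  1001(✓)  1011(✓)  1101(✓)  1111(✓)
size-2^1 implicants → -000(✓)  -001(✓)  -011(✓)  -101(✓)  0-00(✓)  0-01(✓)  0-10(✓)  00-0(✓)  00-1(✓)  000-(✓)  001-(✓)  01-0(✓)  010-(✓)  1-01(✓)  1-11(✓)  10-1(✓)  100-(✓)  11-1(✓)
size-2^2 implicants → --01  -0-1  -00-  0--0  0-0-  00--  1--1
Unchecked terms (primes): --01, -0-1, -00-, 0--0, 0-0-, 00--, 1--1
Minterm coverage:
  m0 ⊆ -00-,0--0,0-0-,00--
  m1 ⊆ --01,-0-1,-00-,0-0-,00--
  m2 ⊆ 0--0,00--
  m3 ⊆ -0-1,00--
  m4 ⊆ 0--0,0-0-
  m5 ⊆ --01,0-0-
  m6 ⊆ 0--0 [E]
  m8 ⊆ -00- [E]
  m9 ⊆ --01,-0-1,-00-,1--1
  m11 ⊆ -0-1,1--1
  m13 ⊆ --01,1--1
  m15 ⊆ 1--1 [E]
E = {-00-, 0--0, 1--1}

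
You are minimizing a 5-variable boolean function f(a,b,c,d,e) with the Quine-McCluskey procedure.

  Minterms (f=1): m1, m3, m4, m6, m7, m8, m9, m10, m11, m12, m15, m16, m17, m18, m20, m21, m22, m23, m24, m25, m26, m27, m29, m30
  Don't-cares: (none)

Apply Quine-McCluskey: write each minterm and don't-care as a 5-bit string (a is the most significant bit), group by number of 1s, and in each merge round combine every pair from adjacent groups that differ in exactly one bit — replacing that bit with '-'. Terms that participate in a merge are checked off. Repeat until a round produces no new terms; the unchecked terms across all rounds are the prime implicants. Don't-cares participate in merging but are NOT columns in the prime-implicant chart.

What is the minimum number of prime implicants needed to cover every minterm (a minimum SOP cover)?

8

size-2^0 implicants → 00001(✓)  00011(✓)  00100(✓)  00110(✓)  00111(✓)  01000(✓)  01001(✓)  01010(✓)  01011(✓)  01100(✓)  01111(✓)  10000(✓)  10001(✓)  10010(✓)  10100(✓)  10101(✓)  10110(✓)  10111(✓)  11000(✓)  11001(✓)  11010(✓)  11011(✓)  11101(✓)  11110(✓)
size-2^1 implicants → -0001(✓)  -0100(✓)  -0110(✓)  -0111(✓)  -1000(✓)  -1001(✓)  -1010(✓)  -1011(✓)  0-001(✓)  0-011(✓)  0-100  0-111(✓)  00-11(✓)  000-1(✓)  001-0(✓)  0011-(✓)  01-00  01-11(✓)  010-0(✓)  010-1(✓)  0100-(✓)  0101-(✓)  1-000(✓)  1-001(✓)  1-010(✓)  1-101(✓)  1-110(✓)  10-00(✓)  10-01(✓)  10-10(✓)  100-0(✓)  1000-(✓)  101-0(✓)  101-1(✓)  1010-(✓)  1011-(✓)  11-01(✓)  11-10(✓)  110-0(✓)  110-1(✓)  1100-(✓)  1101-(✓)
size-2^2 implicants → --001  -01-0  -011-  -10-0(✓)  -10-1(✓)  -100-(✓)  -101-(✓)  0--11  0-0-1  010--(✓)  1--01  1--10  1-0-0  1-00-  10--0  10-0-  101--  110--(✓)
size-2^3 implicants → -10--
Unchecked terms (primes): --001, -01-0, -011-, -10--, 0--11, 0-0-1, 0-100, 01-00, 1--01, 1--10, 1-0-0, 1-00-, 10--0, 10-0-, 101--
Minterm coverage:
  m1 ⊆ --001,0-0-1
  m3 ⊆ 0--11,0-0-1
  m4 ⊆ -01-0,0-100
  m6 ⊆ -01-0,-011-
  m7 ⊆ -011-,0--11
  m8 ⊆ -10--,01-00
  m9 ⊆ --001,-10--,0-0-1
  m10 ⊆ -10-- [E]
  m11 ⊆ -10--,0--11,0-0-1
  m12 ⊆ 0-100,01-00
  m15 ⊆ 0--11 [E]
  m16 ⊆ 1-0-0,1-00-,10--0,10-0-
  m17 ⊆ --001,1--01,1-00-,10-0-
  m18 ⊆ 1--10,1-0-0,10--0
  m20 ⊆ -01-0,10--0,10-0-,101--
  m21 ⊆ 1--01,10-0-,101--
  m22 ⊆ -01-0,-011-,1--10,10--0,101--
  m23 ⊆ -011-,101--
  m24 ⊆ -10--,1-0-0,1-00-
  m25 ⊆ --001,-10--,1--01,1-00-
  m26 ⊆ -10--,1--10,1-0-0
  m27 ⊆ -10-- [E]
  m29 ⊆ 1--01 [E]
  m30 ⊆ 1--10 [E]
E = {-10--, 0--11, 1--01, 1--10}
Petrick residual → --001, -011-, 0-100, 10--0
Cover = c'd'e + b'cd + bc' + a'de + a'cd'e' + ad'e + ade' + ab'e'  |cover|=8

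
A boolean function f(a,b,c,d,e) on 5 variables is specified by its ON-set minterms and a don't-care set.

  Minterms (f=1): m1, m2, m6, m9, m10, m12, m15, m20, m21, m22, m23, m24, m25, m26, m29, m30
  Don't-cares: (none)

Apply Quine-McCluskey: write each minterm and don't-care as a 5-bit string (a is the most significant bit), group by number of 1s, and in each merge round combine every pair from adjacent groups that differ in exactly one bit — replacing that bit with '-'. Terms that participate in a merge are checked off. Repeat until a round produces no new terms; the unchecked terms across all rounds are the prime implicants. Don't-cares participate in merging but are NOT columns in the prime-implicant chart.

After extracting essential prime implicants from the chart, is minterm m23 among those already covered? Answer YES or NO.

YES

size-2^0 implicants → 00001(✓)  00010(✓)  00110(✓)  01001(✓)  01010(✓)  01100  01111  10100(✓)  10101(✓)  10110(✓)  10111(✓)  11000(✓)  11001(✓)  11010(✓)  11101(✓)  11110(✓)
size-2^1 implicants → -0110  -1001  -1010  0-001  0-010  00-10  1-101  1-110  101-0(✓)  101-1(✓)  1010-(✓)  1011-(✓)  11-01  11-10  110-0  1100-
size-2^2 implicants → 101--
Unchecked terms (primes): -0110, -1001, -1010, 0-001, 0-010, 00-10, 01100, 01111, 1-101, 1-110, 101--, 11-01, 11-10, 110-0, 1100-
Minterm coverage:
  m1 ⊆ 0-001 [E]
  m2 ⊆ 0-010,00-10
  m6 ⊆ -0110,00-10
  m9 ⊆ -1001,0-001
  m10 ⊆ -1010,0-010
  m12 ⊆ 01100 [E]
  m15 ⊆ 01111 [E]
  m20 ⊆ 101-- [E]
  m21 ⊆ 1-101,101--
  m22 ⊆ -0110,1-110,101--
  m23 ⊆ 101-- [E]
  m24 ⊆ 110-0,1100-
  m25 ⊆ -1001,11-01,1100-
  m26 ⊆ -1010,11-10,110-0
  m29 ⊆ 1-101,11-01
  m30 ⊆ 1-110,11-10
E = {0-001, 01100, 01111, 101--}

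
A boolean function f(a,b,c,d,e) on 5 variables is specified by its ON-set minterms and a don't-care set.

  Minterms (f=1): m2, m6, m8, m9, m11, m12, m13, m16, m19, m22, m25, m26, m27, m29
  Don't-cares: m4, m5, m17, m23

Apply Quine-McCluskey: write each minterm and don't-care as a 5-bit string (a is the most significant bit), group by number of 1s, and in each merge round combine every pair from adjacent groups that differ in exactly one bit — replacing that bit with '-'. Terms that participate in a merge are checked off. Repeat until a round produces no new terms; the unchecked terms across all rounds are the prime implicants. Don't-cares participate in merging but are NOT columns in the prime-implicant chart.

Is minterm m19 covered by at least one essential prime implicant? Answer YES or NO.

NO

size-2^0 implicants → 00010(✓)  00100(✓)  00101(✓)  00110(✓)  01000(✓)  01001(✓)  01011(✓)  01100(✓)  01101(✓)  10000(✓)  10001(✓)  10011(✓)  10110(✓)  10111(✓)  11001(✓)  11010(✓)  11011(✓)  11101(✓)
size-2^1 implicants → -0110  -1001(✓)  -1011(✓)  -1101(✓)  0-100(✓)  0-101(✓)  00-10  001-0  0010-(✓)  01-00(✓)  01-01(✓)  010-1(✓)  0100-(✓)  0110-(✓)  1-001(✓)  1-011(✓)  10-11  100-1(✓)  1000-  1011-  11-01(✓)  110-1(✓)  1101-
size-2^2 implicants → -1-01  -10-1  0-10-  01-0-  1-0-1
Unchecked terms (primes): -0110, -1-01, -10-1, 0-10-, 00-10, 001-0, 01-0-, 1-0-1, 10-11, 1000-, 1011-, 1101-
Minterm coverage:
  m2 ⊆ 00-10 [E]
  m6 ⊆ -0110,00-10,001-0
  m8 ⊆ 01-0- [E]
  m9 ⊆ -1-01,-10-1,01-0-
  m11 ⊆ -10-1 [E]
  m12 ⊆ 0-10-,01-0-
  m13 ⊆ -1-01,0-10-,01-0-
  m16 ⊆ 1000- [E]
  m19 ⊆ 1-0-1,10-11
  m22 ⊆ -0110,1011-
  m25 ⊆ -1-01,-10-1,1-0-1
  m26 ⊆ 1101- [E]
  m27 ⊆ -10-1,1-0-1,1101-
  m29 ⊆ -1-01 [E]
E = {-1-01, -10-1, 00-10, 01-0-, 1000-, 1101-}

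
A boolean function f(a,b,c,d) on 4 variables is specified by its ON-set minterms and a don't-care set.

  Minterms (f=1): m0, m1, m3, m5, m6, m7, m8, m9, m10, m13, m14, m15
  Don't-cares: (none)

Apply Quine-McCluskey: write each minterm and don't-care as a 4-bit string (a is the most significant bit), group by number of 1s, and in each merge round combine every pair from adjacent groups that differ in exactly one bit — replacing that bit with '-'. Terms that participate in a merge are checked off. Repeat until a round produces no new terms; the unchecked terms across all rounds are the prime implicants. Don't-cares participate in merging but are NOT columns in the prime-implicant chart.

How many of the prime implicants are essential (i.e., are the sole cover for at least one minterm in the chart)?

3

[col 0] 0000*, 0001*, 0011*, 0101*, 0110*, 0111*, 1000*, 1001*, 1010*, 1101*, 1110*, 1111*
[col 1] -000*, -001*, -101*, -110*, -111*, 0-01*, 0-11*, 00-1*, 000-*, 01-1*, 011-*, 1-01*, 1-10, 10-0, 100-*, 11-1*, 111-*
[col 2] --01, -00-, -1-1, -11-, 0--1
Prime implicants: --01, -00-, -1-1, -11-, 0--1, 1-10, 10-0
PI chart (minterm → PIs covering it):
  0 | -00-  (sole → essential)
  1 | --01,-00-,0--1
  3 | 0--1  (sole → essential)
  5 | --01,-1-1,0--1
  6 | -11-  (sole → essential)
  7 | -1-1,-11-,0--1
  8 | -00-,10-0
  9 | --01,-00-
  10 | 1-10,10-0
  13 | --01,-1-1
  14 | -11-,1-10
  15 | -1-1,-11-
Essential prime implicants: -00-, -11-, 0--1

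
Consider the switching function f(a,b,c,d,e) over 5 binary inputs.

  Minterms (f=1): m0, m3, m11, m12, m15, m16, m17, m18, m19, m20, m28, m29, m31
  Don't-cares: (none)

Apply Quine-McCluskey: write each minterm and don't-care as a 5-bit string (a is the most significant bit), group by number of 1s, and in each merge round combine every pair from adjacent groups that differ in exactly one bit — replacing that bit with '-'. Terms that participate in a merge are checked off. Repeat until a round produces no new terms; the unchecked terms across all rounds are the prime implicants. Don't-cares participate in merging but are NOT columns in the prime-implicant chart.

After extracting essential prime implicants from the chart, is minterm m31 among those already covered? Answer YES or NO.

NO

[col 0] 00000*, 00011*, 01011*, 01100*, 01111*, 10000*, 10001*, 10010*, 10011*, 10100*, 11100*, 11101*, 11111*
[col 1] -0000, -0011, -1100, -1111, 0-011, 01-11, 1-100, 10-00, 100-0*, 100-1*, 1000-*, 1001-*, 111-1, 1110-
[col 2] 100--
Prime implicants: -0000, -0011, -1100, -1111, 0-011, 01-11, 1-100, 10-00, 100--, 111-1, 1110-
PI chart (minterm → PIs covering it):
  0 | -0000  (sole → essential)
  3 | -0011,0-011
  11 | 0-011,01-11
  12 | -1100  (sole → essential)
  15 | -1111,01-11
  16 | -0000,10-00,100--
  17 | 100--  (sole → essential)
  18 | 100--  (sole → essential)
  19 | -0011,100--
  20 | 1-100,10-00
  28 | -1100,1-100,1110-
  29 | 111-1,1110-
  31 | -1111,111-1
Essential prime implicants: -0000, -1100, 100--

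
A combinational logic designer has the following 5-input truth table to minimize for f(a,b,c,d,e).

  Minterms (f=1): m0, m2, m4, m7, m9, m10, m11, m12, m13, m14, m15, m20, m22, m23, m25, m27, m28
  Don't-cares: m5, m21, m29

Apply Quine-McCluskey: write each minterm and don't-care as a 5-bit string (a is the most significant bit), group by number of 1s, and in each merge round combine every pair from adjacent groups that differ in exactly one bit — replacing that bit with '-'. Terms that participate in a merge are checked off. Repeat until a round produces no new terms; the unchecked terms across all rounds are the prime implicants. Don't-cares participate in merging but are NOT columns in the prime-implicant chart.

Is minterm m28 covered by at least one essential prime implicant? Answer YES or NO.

Round 0: 00000✓ 00010✓ 00100✓ 00101✓ 00111✓ 01001✓ 01010✓ 01011✓ 01100✓ 01101✓ 01110✓ 01111✓ 10100✓ 10101✓ 10110✓ 10111✓ 11001✓ 11011✓ 11100✓ 11101✓
Round 1: -0100✓ -0101✓ -0111✓ -1001✓ -1011✓ -1100✓ -1101✓ 0-010 0-100✓ 0-101✓ 0-111✓ 00-00 000-0 001-1✓ 0010-✓ 01-01✓ 01-10✓ 01-11✓ 010-1✓ 0101-✓ 011-0✓ 011-1✓ 0110-✓ 0111-✓ 1-100✓ 1-101✓ 101-0✓ 101-1✓ 1010-✓ 1011-✓ 11-01✓ 110-1✓ 1110-✓
Round 2: --100✓ --101✓ -01-1 -010-✓ -1-01 -10-1 -110-✓ 0-1-1 0-10-✓ 01--1 01-1- 011-- 1-10-✓ 101--
Round 3: --10-
PIs = {--10-, -01-1, -1-01, -10-1, 0-010, 0-1-1, 00-00, 000-0, 01--1, 01-1-, 011--, 101--}
Coverage chart:
  m0: 00-00,000-0
  m2: 0-010,000-0
  m4: --10-,00-00
  m7: -01-1,0-1-1
  m9: -1-01,-10-1,01--1
  m10: 0-010,01-1-
  m11: -10-1,01--1,01-1-
  m12: --10-,011--
  m13: --10-,-1-01,0-1-1,01--1,011--
  m14: 01-1-,011--
  m15: 0-1-1,01--1,01-1-,011--
  m20: --10-,101--
  m22: 101-- ←essential
  m23: -01-1,101--
  m25: -1-01,-10-1
  m27: -10-1 ←essential
  m28: --10- ←essential
Essential: --10-, -10-1, 101--

YES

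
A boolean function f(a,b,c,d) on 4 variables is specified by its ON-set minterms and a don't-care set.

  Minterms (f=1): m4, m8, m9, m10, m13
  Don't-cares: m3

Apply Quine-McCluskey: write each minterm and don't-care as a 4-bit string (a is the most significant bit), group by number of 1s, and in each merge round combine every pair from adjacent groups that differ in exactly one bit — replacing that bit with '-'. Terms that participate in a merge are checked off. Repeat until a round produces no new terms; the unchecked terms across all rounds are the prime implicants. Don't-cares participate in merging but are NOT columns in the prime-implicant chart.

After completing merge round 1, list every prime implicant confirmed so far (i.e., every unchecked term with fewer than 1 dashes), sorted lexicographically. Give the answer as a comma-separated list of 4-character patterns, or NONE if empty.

0011, 0100

size-2^0 implicants → 0011  0100  1000(✓)  1001(✓)  1010(✓)  1101(✓)
size-2^1 implicants → 1-01  10-0  100-
Unchecked terms (primes): 0011, 0100, 1-01, 10-0, 100-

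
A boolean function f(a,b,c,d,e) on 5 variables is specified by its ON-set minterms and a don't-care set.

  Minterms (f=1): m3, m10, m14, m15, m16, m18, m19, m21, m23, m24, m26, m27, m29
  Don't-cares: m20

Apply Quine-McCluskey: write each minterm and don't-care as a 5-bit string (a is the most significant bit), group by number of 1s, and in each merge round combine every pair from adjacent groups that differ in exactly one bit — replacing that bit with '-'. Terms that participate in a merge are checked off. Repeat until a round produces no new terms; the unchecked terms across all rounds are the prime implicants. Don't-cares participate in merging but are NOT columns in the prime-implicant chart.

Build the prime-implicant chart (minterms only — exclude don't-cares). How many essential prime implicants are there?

5

size-2^0 implicants → 00011(✓)  01010(✓)  01110(✓)  01111(✓)  10000(✓)  10010(✓)  10011(✓)  10100(✓)  10101(✓)  10111(✓)  11000(✓)  11010(✓)  11011(✓)  11101(✓)
size-2^1 implicants → -0011  -1010  01-10  0111-  1-000(✓)  1-010(✓)  1-011(✓)  1-101  10-00  10-11  100-0(✓)  1001-(✓)  101-1  1010-  110-0(✓)  1101-(✓)
size-2^2 implicants → 1-0-0  1-01-
Unchecked terms (primes): -0011, -1010, 01-10, 0111-, 1-0-0, 1-01-, 1-101, 10-00, 10-11, 101-1, 1010-
Minterm coverage:
  m3 ⊆ -0011 [E]
  m10 ⊆ -1010,01-10
  m14 ⊆ 01-10,0111-
  m15 ⊆ 0111- [E]
  m16 ⊆ 1-0-0,10-00
  m18 ⊆ 1-0-0,1-01-
  m19 ⊆ -0011,1-01-,10-11
  m21 ⊆ 1-101,101-1,1010-
  m23 ⊆ 10-11,101-1
  m24 ⊆ 1-0-0 [E]
  m26 ⊆ -1010,1-0-0,1-01-
  m27 ⊆ 1-01- [E]
  m29 ⊆ 1-101 [E]
E = {-0011, 0111-, 1-0-0, 1-01-, 1-101}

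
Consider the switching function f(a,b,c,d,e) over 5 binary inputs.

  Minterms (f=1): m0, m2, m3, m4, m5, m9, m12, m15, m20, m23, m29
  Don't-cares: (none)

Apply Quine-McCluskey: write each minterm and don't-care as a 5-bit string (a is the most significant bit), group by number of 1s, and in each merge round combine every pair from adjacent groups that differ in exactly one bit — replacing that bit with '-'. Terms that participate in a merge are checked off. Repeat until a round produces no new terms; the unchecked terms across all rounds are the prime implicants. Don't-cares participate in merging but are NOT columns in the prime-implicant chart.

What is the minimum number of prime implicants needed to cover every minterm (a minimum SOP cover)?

9

Round 0: 00000✓ 00010✓ 00011✓ 00100✓ 00101✓ 01001 01100✓ 01111 10100✓ 10111 11101
Round 1: -0100 0-100 00-00 000-0 0001- 0010-
PIs = {-0100, 0-100, 00-00, 000-0, 0001-, 0010-, 01001, 01111, 10111, 11101}
Coverage chart:
  m0: 00-00,000-0
  m2: 000-0,0001-
  m3: 0001- ←essential
  m4: -0100,0-100,00-00,0010-
  m5: 0010- ←essential
  m9: 01001 ←essential
  m12: 0-100 ←essential
  m15: 01111 ←essential
  m20: -0100 ←essential
  m23: 10111 ←essential
  m29: 11101 ←essential
Essential: -0100, 0-100, 0001-, 0010-, 01001, 01111, 10111, 11101
Petrick residual → 00-00
Min cover (9 terms): b'cd'e' + a'cd'e' + a'b'd'e' + a'b'c'd + a'b'cd' + a'bc'd'e + a'bcde + ab'cde + abcd'e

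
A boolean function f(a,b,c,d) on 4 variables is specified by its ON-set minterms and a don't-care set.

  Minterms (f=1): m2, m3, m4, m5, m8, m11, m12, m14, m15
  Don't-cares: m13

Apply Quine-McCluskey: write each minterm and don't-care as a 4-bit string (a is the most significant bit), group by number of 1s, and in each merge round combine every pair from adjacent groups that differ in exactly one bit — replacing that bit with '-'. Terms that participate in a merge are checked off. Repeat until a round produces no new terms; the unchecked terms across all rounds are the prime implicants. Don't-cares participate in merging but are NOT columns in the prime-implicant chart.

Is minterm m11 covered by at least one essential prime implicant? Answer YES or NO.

Round 0: 0010✓ 0011✓ 0100✓ 0101✓ 1000✓ 1011✓ 1100✓ 1101✓ 1110✓ 1111✓
Round 1: -011 -100✓ -101✓ 001- 010-✓ 1-00 1-11 11-0✓ 11-1✓ 110-✓ 111-✓
Round 2: -10- 11--
PIs = {-011, -10-, 001-, 1-00, 1-11, 11--}
Coverage chart:
  m2: 001- ←essential
  m3: -011,001-
  m4: -10- ←essential
  m5: -10- ←essential
  m8: 1-00 ←essential
  m11: -011,1-11
  m12: -10-,1-00,11--
  m14: 11-- ←essential
  m15: 1-11,11--
Essential: -10-, 001-, 1-00, 11--

NO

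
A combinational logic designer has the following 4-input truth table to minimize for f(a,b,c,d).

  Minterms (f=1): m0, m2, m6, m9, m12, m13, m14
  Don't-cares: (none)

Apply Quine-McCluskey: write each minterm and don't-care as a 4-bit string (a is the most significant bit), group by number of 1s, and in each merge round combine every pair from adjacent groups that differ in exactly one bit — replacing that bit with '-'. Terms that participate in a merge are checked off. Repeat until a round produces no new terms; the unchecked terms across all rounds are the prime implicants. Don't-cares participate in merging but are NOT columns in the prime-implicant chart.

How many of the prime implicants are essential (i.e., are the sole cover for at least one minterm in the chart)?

2

[col 0] 0000*, 0010*, 0110*, 1001*, 1100*, 1101*, 1110*
[col 1] -110, 0-10, 00-0, 1-01, 11-0, 110-
Prime implicants: -110, 0-10, 00-0, 1-01, 11-0, 110-
PI chart (minterm → PIs covering it):
  0 | 00-0  (sole → essential)
  2 | 0-10,00-0
  6 | -110,0-10
  9 | 1-01  (sole → essential)
  12 | 11-0,110-
  13 | 1-01,110-
  14 | -110,11-0
Essential prime implicants: 00-0, 1-01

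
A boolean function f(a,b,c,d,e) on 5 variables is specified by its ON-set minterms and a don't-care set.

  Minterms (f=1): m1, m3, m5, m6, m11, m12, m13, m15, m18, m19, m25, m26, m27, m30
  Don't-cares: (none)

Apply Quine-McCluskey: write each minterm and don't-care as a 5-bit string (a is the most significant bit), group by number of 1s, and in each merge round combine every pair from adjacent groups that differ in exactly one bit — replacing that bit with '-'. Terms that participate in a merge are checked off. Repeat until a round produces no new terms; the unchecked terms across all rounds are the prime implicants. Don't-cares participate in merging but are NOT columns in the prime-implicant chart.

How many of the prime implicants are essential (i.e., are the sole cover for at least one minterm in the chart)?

5

Round 0: 00001✓ 00011✓ 00101✓ 00110 01011✓ 01100✓ 01101✓ 01111✓ 10010✓ 10011✓ 11001✓ 11010✓ 11011✓ 11110✓
Round 1: -0011✓ -1011✓ 0-011✓ 0-101 00-01 000-1 01-11 011-1 0110- 1-010✓ 1-011✓ 1001-✓ 11-10 110-1 1101-✓
Round 2: --011 1-01-
PIs = {--011, 0-101, 00-01, 000-1, 00110, 01-11, 011-1, 0110-, 1-01-, 11-10, 110-1}
Coverage chart:
  m1: 00-01,000-1
  m3: --011,000-1
  m5: 0-101,00-01
  m6: 00110 ←essential
  m11: --011,01-11
  m12: 0110- ←essential
  m13: 0-101,011-1,0110-
  m15: 01-11,011-1
  m18: 1-01- ←essential
  m19: --011,1-01-
  m25: 110-1 ←essential
  m26: 1-01-,11-10
  m27: --011,1-01-,110-1
  m30: 11-10 ←essential
Essential: 00110, 0110-, 1-01-, 11-10, 110-1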